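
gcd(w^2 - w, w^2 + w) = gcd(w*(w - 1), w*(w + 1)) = w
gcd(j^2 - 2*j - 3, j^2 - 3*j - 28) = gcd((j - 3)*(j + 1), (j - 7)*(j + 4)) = 1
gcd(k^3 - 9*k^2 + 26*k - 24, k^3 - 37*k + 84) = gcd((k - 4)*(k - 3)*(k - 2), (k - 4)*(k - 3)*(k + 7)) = k^2 - 7*k + 12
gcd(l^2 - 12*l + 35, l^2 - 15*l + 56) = l - 7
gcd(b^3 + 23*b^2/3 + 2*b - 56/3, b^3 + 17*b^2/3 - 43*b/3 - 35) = b + 7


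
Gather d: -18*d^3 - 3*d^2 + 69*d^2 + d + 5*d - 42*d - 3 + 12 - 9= -18*d^3 + 66*d^2 - 36*d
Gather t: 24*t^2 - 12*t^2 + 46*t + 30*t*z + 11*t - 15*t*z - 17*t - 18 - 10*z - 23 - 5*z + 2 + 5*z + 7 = 12*t^2 + t*(15*z + 40) - 10*z - 32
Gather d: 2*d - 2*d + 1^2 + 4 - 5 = 0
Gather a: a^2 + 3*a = a^2 + 3*a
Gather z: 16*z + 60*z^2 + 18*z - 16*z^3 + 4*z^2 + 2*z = -16*z^3 + 64*z^2 + 36*z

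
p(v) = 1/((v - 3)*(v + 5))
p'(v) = -1/((v - 3)*(v + 5)^2) - 1/((v - 3)^2*(v + 5)) = 2*(-v - 1)/(v^4 + 4*v^3 - 26*v^2 - 60*v + 225)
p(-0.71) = -0.06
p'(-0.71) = -0.00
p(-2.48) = -0.07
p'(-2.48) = 0.02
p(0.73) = -0.08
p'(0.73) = -0.02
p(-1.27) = -0.06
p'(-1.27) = 0.00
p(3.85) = 0.13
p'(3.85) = -0.17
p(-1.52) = -0.06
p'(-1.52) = 0.00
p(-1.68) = -0.06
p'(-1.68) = 0.01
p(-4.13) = -0.16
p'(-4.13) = 0.16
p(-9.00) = 0.02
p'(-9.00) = 0.01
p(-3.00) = -0.08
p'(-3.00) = 0.03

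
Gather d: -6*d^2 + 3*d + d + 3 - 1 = -6*d^2 + 4*d + 2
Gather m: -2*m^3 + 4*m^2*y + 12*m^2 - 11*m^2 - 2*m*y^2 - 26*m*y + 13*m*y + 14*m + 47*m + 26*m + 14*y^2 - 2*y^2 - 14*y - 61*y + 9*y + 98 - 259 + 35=-2*m^3 + m^2*(4*y + 1) + m*(-2*y^2 - 13*y + 87) + 12*y^2 - 66*y - 126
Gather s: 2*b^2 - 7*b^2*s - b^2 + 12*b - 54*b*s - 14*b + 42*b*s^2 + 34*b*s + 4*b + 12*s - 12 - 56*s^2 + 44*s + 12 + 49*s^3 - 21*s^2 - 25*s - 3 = b^2 + 2*b + 49*s^3 + s^2*(42*b - 77) + s*(-7*b^2 - 20*b + 31) - 3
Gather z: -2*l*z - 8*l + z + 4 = -8*l + z*(1 - 2*l) + 4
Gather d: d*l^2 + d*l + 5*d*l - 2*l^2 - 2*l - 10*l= d*(l^2 + 6*l) - 2*l^2 - 12*l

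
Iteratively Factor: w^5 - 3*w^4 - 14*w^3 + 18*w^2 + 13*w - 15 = (w - 1)*(w^4 - 2*w^3 - 16*w^2 + 2*w + 15) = (w - 1)*(w + 1)*(w^3 - 3*w^2 - 13*w + 15) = (w - 1)*(w + 1)*(w + 3)*(w^2 - 6*w + 5) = (w - 1)^2*(w + 1)*(w + 3)*(w - 5)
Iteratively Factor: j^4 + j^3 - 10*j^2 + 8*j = (j)*(j^3 + j^2 - 10*j + 8) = j*(j - 2)*(j^2 + 3*j - 4) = j*(j - 2)*(j - 1)*(j + 4)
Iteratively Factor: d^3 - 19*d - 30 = (d - 5)*(d^2 + 5*d + 6) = (d - 5)*(d + 3)*(d + 2)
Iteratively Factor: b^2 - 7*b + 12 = (b - 3)*(b - 4)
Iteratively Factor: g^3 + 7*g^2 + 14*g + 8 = (g + 4)*(g^2 + 3*g + 2) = (g + 2)*(g + 4)*(g + 1)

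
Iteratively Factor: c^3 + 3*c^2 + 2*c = (c)*(c^2 + 3*c + 2) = c*(c + 1)*(c + 2)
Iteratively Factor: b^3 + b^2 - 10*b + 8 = (b - 1)*(b^2 + 2*b - 8) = (b - 2)*(b - 1)*(b + 4)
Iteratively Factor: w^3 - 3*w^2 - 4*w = (w + 1)*(w^2 - 4*w) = (w - 4)*(w + 1)*(w)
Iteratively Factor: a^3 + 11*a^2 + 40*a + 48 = (a + 4)*(a^2 + 7*a + 12) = (a + 4)^2*(a + 3)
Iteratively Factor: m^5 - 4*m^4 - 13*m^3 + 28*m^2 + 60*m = (m - 5)*(m^4 + m^3 - 8*m^2 - 12*m) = (m - 5)*(m + 2)*(m^3 - m^2 - 6*m) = m*(m - 5)*(m + 2)*(m^2 - m - 6) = m*(m - 5)*(m - 3)*(m + 2)*(m + 2)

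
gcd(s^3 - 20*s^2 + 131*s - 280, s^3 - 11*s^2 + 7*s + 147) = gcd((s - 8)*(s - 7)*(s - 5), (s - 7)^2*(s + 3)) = s - 7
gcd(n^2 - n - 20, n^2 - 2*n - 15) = n - 5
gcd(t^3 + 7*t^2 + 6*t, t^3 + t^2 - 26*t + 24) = t + 6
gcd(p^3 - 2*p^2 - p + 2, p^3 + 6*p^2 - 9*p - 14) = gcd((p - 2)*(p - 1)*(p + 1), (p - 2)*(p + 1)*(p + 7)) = p^2 - p - 2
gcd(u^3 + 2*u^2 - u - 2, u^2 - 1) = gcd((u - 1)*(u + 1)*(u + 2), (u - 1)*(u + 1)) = u^2 - 1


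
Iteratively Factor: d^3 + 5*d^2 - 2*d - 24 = (d + 4)*(d^2 + d - 6) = (d - 2)*(d + 4)*(d + 3)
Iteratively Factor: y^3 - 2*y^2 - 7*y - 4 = (y + 1)*(y^2 - 3*y - 4) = (y + 1)^2*(y - 4)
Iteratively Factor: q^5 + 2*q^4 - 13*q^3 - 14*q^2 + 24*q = (q + 4)*(q^4 - 2*q^3 - 5*q^2 + 6*q) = (q + 2)*(q + 4)*(q^3 - 4*q^2 + 3*q) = q*(q + 2)*(q + 4)*(q^2 - 4*q + 3) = q*(q - 3)*(q + 2)*(q + 4)*(q - 1)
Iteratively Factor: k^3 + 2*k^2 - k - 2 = (k + 1)*(k^2 + k - 2) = (k + 1)*(k + 2)*(k - 1)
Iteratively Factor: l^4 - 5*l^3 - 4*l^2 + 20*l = (l + 2)*(l^3 - 7*l^2 + 10*l) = (l - 5)*(l + 2)*(l^2 - 2*l) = (l - 5)*(l - 2)*(l + 2)*(l)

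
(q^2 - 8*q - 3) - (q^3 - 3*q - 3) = -q^3 + q^2 - 5*q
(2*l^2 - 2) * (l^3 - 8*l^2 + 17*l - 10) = 2*l^5 - 16*l^4 + 32*l^3 - 4*l^2 - 34*l + 20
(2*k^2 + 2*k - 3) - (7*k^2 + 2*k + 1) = -5*k^2 - 4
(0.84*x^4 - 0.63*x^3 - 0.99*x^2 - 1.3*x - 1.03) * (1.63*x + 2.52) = 1.3692*x^5 + 1.0899*x^4 - 3.2013*x^3 - 4.6138*x^2 - 4.9549*x - 2.5956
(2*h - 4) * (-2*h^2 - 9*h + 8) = -4*h^3 - 10*h^2 + 52*h - 32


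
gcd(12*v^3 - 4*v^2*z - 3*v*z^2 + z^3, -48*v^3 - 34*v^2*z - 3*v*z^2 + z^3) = 2*v + z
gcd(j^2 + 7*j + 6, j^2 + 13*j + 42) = j + 6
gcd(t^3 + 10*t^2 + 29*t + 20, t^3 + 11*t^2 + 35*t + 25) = t^2 + 6*t + 5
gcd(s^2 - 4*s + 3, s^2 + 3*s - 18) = s - 3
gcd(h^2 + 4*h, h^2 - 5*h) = h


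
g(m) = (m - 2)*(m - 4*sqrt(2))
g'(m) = 2*m - 4*sqrt(2) - 2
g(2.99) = -2.64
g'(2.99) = -1.68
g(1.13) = 3.94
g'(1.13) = -5.40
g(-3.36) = 48.33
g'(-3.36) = -14.38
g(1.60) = 1.62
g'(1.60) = -4.46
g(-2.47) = 36.33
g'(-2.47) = -12.60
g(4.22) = -3.19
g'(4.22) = 0.78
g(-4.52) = 66.35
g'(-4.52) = -16.70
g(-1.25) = 22.45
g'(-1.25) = -10.16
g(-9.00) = 161.23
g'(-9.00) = -25.66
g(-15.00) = 351.17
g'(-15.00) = -37.66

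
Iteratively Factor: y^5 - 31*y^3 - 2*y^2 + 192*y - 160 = (y - 2)*(y^4 + 2*y^3 - 27*y^2 - 56*y + 80) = (y - 2)*(y - 1)*(y^3 + 3*y^2 - 24*y - 80) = (y - 5)*(y - 2)*(y - 1)*(y^2 + 8*y + 16) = (y - 5)*(y - 2)*(y - 1)*(y + 4)*(y + 4)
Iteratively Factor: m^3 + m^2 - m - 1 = (m + 1)*(m^2 - 1) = (m + 1)^2*(m - 1)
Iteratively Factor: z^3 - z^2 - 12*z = (z + 3)*(z^2 - 4*z) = (z - 4)*(z + 3)*(z)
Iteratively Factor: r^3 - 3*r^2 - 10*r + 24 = (r - 4)*(r^2 + r - 6) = (r - 4)*(r - 2)*(r + 3)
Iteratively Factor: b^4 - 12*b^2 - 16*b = (b + 2)*(b^3 - 2*b^2 - 8*b) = b*(b + 2)*(b^2 - 2*b - 8) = b*(b + 2)^2*(b - 4)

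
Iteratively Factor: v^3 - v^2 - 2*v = (v)*(v^2 - v - 2) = v*(v + 1)*(v - 2)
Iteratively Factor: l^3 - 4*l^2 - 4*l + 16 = (l + 2)*(l^2 - 6*l + 8) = (l - 2)*(l + 2)*(l - 4)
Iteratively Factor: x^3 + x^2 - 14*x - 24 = (x - 4)*(x^2 + 5*x + 6) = (x - 4)*(x + 2)*(x + 3)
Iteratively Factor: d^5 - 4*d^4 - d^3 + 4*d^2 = (d)*(d^4 - 4*d^3 - d^2 + 4*d) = d*(d - 4)*(d^3 - d) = d^2*(d - 4)*(d^2 - 1) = d^2*(d - 4)*(d - 1)*(d + 1)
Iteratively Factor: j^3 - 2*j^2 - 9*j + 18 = (j - 2)*(j^2 - 9) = (j - 2)*(j + 3)*(j - 3)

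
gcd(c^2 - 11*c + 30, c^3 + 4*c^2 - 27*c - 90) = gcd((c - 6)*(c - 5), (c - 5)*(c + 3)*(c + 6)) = c - 5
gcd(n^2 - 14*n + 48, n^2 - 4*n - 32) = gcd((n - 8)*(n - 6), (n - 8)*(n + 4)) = n - 8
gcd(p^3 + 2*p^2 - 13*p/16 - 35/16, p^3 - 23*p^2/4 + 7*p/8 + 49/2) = p + 7/4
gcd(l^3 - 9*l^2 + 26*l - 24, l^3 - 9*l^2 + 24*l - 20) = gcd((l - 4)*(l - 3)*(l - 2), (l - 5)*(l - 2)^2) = l - 2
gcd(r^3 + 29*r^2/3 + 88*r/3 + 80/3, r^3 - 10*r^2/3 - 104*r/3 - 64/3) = r + 4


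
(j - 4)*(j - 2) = j^2 - 6*j + 8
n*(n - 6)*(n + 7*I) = n^3 - 6*n^2 + 7*I*n^2 - 42*I*n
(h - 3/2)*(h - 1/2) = h^2 - 2*h + 3/4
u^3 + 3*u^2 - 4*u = u*(u - 1)*(u + 4)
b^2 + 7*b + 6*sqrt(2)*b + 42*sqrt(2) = (b + 7)*(b + 6*sqrt(2))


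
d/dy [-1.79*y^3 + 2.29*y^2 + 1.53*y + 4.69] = -5.37*y^2 + 4.58*y + 1.53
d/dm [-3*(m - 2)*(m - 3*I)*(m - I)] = -9*m^2 + m*(12 + 24*I) + 9 - 24*I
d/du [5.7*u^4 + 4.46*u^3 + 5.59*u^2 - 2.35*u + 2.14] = 22.8*u^3 + 13.38*u^2 + 11.18*u - 2.35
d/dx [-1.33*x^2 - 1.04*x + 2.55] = -2.66*x - 1.04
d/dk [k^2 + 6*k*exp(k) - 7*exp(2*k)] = 6*k*exp(k) + 2*k - 14*exp(2*k) + 6*exp(k)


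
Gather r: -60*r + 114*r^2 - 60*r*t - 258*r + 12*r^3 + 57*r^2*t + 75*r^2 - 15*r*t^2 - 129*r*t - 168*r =12*r^3 + r^2*(57*t + 189) + r*(-15*t^2 - 189*t - 486)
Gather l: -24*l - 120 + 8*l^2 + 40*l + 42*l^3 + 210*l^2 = 42*l^3 + 218*l^2 + 16*l - 120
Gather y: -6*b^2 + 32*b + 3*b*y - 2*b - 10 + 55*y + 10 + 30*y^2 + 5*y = -6*b^2 + 30*b + 30*y^2 + y*(3*b + 60)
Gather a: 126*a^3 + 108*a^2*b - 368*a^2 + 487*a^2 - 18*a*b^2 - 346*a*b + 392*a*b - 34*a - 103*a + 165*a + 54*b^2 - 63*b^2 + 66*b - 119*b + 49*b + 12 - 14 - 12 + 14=126*a^3 + a^2*(108*b + 119) + a*(-18*b^2 + 46*b + 28) - 9*b^2 - 4*b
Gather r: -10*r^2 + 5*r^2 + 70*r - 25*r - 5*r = -5*r^2 + 40*r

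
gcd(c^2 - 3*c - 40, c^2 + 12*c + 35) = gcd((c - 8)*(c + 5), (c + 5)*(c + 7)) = c + 5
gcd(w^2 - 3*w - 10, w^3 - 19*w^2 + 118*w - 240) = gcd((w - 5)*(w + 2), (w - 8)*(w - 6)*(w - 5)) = w - 5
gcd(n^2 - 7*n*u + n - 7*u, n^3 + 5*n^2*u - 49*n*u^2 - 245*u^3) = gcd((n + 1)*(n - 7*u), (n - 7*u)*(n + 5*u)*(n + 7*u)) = -n + 7*u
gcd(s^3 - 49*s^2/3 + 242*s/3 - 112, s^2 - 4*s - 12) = s - 6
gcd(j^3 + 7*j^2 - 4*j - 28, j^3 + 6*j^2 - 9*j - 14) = j^2 + 5*j - 14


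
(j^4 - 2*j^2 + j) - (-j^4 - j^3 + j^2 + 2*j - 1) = 2*j^4 + j^3 - 3*j^2 - j + 1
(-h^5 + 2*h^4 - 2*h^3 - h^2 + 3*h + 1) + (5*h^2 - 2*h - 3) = -h^5 + 2*h^4 - 2*h^3 + 4*h^2 + h - 2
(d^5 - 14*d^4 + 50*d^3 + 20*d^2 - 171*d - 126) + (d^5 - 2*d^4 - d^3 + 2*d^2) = 2*d^5 - 16*d^4 + 49*d^3 + 22*d^2 - 171*d - 126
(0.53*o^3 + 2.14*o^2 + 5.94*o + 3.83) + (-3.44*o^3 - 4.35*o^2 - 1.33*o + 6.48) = -2.91*o^3 - 2.21*o^2 + 4.61*o + 10.31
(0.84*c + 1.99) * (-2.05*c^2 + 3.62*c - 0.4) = -1.722*c^3 - 1.0387*c^2 + 6.8678*c - 0.796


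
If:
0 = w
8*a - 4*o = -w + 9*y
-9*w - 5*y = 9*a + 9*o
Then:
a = 61*y/108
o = -121*y/108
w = 0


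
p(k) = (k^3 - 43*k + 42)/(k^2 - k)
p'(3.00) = 5.67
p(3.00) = -10.00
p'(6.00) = 2.17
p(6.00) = 0.00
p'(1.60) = 17.41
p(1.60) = -23.65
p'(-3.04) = 5.54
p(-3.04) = 11.78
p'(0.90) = 52.85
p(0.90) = -44.77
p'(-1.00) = 43.00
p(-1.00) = 42.00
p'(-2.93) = 5.89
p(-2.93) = 12.40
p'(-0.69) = 89.22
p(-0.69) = 61.18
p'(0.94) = 48.53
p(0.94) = -42.74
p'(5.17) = 2.57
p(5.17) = -1.95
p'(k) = (1 - 2*k)*(k^3 - 43*k + 42)/(k^2 - k)^2 + (3*k^2 - 43)/(k^2 - k) = 1 + 42/k^2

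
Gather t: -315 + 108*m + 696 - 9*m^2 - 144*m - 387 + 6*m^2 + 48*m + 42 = -3*m^2 + 12*m + 36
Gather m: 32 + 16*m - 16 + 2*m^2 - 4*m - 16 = 2*m^2 + 12*m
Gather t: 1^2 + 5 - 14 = -8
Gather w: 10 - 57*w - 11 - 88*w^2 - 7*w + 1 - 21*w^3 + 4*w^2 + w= -21*w^3 - 84*w^2 - 63*w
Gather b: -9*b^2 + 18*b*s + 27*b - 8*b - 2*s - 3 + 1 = -9*b^2 + b*(18*s + 19) - 2*s - 2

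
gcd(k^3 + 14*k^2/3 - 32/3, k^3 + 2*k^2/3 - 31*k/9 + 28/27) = k - 4/3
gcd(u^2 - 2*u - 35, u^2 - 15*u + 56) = u - 7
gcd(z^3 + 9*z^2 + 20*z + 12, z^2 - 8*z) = 1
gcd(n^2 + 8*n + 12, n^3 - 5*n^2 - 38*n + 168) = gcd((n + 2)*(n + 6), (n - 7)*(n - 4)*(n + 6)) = n + 6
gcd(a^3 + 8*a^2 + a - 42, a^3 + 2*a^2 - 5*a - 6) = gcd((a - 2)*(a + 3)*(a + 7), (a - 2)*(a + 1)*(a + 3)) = a^2 + a - 6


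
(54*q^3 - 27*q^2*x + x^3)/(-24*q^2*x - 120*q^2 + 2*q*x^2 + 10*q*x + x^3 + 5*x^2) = (9*q^2 - 6*q*x + x^2)/(-4*q*x - 20*q + x^2 + 5*x)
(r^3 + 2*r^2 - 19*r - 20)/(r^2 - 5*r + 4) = (r^2 + 6*r + 5)/(r - 1)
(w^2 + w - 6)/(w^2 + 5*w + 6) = (w - 2)/(w + 2)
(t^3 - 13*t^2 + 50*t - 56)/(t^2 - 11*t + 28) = t - 2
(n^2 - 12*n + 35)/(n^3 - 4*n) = (n^2 - 12*n + 35)/(n*(n^2 - 4))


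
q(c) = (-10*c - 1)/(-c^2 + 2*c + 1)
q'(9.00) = -0.22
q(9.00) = 1.47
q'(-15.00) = -0.03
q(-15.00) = -0.59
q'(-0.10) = -12.66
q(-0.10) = 0.00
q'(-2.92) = -0.49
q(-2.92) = -2.11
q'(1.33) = -7.93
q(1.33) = -7.56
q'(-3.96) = -0.31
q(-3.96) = -1.71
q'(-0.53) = -83.89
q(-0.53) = -12.61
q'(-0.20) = -25.51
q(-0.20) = 1.79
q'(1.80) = -23.79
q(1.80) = -13.97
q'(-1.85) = -1.03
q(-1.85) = -2.86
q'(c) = (-10*c - 1)*(2*c - 2)/(-c^2 + 2*c + 1)^2 - 10/(-c^2 + 2*c + 1)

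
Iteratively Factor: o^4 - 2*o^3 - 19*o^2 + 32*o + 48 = (o + 1)*(o^3 - 3*o^2 - 16*o + 48) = (o - 4)*(o + 1)*(o^2 + o - 12) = (o - 4)*(o - 3)*(o + 1)*(o + 4)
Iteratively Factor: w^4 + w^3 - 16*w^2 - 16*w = (w + 1)*(w^3 - 16*w) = w*(w + 1)*(w^2 - 16) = w*(w + 1)*(w + 4)*(w - 4)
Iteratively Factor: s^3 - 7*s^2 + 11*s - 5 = (s - 1)*(s^2 - 6*s + 5) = (s - 1)^2*(s - 5)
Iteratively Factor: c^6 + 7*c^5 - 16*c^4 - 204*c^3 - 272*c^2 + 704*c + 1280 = (c - 2)*(c^5 + 9*c^4 + 2*c^3 - 200*c^2 - 672*c - 640) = (c - 2)*(c + 4)*(c^4 + 5*c^3 - 18*c^2 - 128*c - 160) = (c - 2)*(c + 4)^2*(c^3 + c^2 - 22*c - 40) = (c - 2)*(c + 2)*(c + 4)^2*(c^2 - c - 20) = (c - 2)*(c + 2)*(c + 4)^3*(c - 5)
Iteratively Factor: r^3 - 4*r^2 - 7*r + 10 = (r + 2)*(r^2 - 6*r + 5) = (r - 5)*(r + 2)*(r - 1)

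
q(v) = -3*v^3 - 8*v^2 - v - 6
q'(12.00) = -1489.00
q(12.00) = -6354.00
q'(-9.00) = -586.00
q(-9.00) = 1542.00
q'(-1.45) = 3.28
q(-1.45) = -12.22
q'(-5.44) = -180.30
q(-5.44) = 245.66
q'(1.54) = -46.98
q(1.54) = -37.47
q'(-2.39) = -14.17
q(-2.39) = -8.35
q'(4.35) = -240.90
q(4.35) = -408.67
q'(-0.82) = 6.07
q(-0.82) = -8.91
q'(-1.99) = -4.80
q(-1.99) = -12.05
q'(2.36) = -88.89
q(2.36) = -92.35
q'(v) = -9*v^2 - 16*v - 1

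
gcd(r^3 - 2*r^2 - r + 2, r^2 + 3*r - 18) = 1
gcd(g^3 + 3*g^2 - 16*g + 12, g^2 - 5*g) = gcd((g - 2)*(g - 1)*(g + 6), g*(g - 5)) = 1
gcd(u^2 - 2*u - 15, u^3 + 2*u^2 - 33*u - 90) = u + 3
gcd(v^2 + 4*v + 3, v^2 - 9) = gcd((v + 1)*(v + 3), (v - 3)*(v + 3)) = v + 3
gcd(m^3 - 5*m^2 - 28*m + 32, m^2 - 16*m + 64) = m - 8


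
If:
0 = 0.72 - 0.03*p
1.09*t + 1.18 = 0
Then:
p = 24.00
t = -1.08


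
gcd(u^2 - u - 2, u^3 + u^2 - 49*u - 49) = u + 1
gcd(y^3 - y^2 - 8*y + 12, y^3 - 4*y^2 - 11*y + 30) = y^2 + y - 6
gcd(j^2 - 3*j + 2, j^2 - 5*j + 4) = j - 1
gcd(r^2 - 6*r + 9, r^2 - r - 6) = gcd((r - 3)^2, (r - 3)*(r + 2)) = r - 3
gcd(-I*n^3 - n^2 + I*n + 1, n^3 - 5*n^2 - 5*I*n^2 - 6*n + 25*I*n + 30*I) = n + 1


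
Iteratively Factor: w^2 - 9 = (w + 3)*(w - 3)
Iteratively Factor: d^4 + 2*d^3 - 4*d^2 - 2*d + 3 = (d + 3)*(d^3 - d^2 - d + 1) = (d - 1)*(d + 3)*(d^2 - 1) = (d - 1)*(d + 1)*(d + 3)*(d - 1)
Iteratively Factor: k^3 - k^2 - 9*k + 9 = (k - 1)*(k^2 - 9) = (k - 3)*(k - 1)*(k + 3)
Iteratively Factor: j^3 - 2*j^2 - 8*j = (j - 4)*(j^2 + 2*j) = (j - 4)*(j + 2)*(j)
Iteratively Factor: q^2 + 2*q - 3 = (q - 1)*(q + 3)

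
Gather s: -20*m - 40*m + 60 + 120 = 180 - 60*m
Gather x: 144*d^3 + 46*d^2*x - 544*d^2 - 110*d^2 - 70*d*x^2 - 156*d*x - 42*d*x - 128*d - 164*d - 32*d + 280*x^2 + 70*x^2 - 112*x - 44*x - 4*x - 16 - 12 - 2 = 144*d^3 - 654*d^2 - 324*d + x^2*(350 - 70*d) + x*(46*d^2 - 198*d - 160) - 30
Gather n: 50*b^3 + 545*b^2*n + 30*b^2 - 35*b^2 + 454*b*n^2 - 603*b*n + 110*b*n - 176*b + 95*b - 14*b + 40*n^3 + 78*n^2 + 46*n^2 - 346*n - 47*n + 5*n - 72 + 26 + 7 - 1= 50*b^3 - 5*b^2 - 95*b + 40*n^3 + n^2*(454*b + 124) + n*(545*b^2 - 493*b - 388) - 40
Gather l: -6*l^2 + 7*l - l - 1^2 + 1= -6*l^2 + 6*l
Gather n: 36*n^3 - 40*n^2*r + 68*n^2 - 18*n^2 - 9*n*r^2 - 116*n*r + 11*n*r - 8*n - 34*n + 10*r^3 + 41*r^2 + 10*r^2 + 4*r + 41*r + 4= 36*n^3 + n^2*(50 - 40*r) + n*(-9*r^2 - 105*r - 42) + 10*r^3 + 51*r^2 + 45*r + 4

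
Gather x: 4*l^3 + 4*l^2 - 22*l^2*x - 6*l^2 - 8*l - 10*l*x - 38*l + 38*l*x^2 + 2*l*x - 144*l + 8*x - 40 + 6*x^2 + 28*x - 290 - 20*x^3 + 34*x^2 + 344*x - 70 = 4*l^3 - 2*l^2 - 190*l - 20*x^3 + x^2*(38*l + 40) + x*(-22*l^2 - 8*l + 380) - 400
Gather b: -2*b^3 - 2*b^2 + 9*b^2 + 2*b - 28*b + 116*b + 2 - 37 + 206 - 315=-2*b^3 + 7*b^2 + 90*b - 144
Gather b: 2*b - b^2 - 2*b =-b^2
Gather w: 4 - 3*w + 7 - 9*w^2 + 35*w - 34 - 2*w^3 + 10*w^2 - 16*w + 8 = -2*w^3 + w^2 + 16*w - 15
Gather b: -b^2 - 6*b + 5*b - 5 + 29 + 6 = -b^2 - b + 30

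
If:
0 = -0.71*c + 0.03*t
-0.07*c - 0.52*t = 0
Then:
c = 0.00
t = 0.00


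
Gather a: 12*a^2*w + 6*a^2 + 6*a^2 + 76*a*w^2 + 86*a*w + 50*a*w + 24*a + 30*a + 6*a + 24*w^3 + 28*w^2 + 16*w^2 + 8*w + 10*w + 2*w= a^2*(12*w + 12) + a*(76*w^2 + 136*w + 60) + 24*w^3 + 44*w^2 + 20*w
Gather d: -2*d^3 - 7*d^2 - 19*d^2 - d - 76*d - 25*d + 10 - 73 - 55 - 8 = -2*d^3 - 26*d^2 - 102*d - 126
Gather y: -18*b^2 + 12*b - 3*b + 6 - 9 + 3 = -18*b^2 + 9*b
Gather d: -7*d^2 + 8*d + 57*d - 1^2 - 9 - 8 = -7*d^2 + 65*d - 18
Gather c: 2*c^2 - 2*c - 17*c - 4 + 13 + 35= 2*c^2 - 19*c + 44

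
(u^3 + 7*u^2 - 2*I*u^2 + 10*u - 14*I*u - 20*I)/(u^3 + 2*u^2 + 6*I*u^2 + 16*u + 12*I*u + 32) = (u + 5)/(u + 8*I)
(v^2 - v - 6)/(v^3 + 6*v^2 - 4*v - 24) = (v - 3)/(v^2 + 4*v - 12)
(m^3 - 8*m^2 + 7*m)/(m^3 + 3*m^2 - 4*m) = (m - 7)/(m + 4)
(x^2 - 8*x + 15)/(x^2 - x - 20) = (x - 3)/(x + 4)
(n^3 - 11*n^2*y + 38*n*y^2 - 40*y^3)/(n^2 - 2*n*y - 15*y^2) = (n^2 - 6*n*y + 8*y^2)/(n + 3*y)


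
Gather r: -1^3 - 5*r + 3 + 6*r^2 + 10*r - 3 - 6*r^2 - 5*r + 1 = 0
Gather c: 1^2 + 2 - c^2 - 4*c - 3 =-c^2 - 4*c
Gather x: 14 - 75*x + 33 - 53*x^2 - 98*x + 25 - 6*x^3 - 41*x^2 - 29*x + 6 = -6*x^3 - 94*x^2 - 202*x + 78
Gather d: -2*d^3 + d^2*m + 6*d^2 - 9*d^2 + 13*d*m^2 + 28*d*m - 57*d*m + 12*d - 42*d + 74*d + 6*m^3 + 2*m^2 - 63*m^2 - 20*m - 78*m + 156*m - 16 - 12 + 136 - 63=-2*d^3 + d^2*(m - 3) + d*(13*m^2 - 29*m + 44) + 6*m^3 - 61*m^2 + 58*m + 45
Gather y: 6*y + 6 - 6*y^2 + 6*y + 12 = -6*y^2 + 12*y + 18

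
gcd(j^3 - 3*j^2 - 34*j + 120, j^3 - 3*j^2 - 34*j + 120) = j^3 - 3*j^2 - 34*j + 120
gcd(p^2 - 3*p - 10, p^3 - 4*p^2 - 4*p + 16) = p + 2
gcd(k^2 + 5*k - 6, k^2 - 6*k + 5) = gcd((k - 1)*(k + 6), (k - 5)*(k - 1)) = k - 1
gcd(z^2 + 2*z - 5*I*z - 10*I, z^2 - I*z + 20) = z - 5*I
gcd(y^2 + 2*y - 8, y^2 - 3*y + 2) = y - 2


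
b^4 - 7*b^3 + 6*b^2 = b^2*(b - 6)*(b - 1)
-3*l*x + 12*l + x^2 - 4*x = (-3*l + x)*(x - 4)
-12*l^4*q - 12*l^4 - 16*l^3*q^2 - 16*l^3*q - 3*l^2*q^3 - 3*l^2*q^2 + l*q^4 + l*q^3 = (-6*l + q)*(l + q)*(2*l + q)*(l*q + l)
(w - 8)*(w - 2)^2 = w^3 - 12*w^2 + 36*w - 32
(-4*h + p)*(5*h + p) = -20*h^2 + h*p + p^2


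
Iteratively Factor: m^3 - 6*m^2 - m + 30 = (m + 2)*(m^2 - 8*m + 15) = (m - 3)*(m + 2)*(m - 5)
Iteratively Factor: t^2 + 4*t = (t + 4)*(t)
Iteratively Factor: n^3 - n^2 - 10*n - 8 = (n + 1)*(n^2 - 2*n - 8) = (n + 1)*(n + 2)*(n - 4)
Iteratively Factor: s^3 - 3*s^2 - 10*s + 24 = (s + 3)*(s^2 - 6*s + 8) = (s - 4)*(s + 3)*(s - 2)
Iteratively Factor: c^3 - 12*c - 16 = (c + 2)*(c^2 - 2*c - 8) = (c + 2)^2*(c - 4)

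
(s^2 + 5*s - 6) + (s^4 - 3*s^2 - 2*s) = s^4 - 2*s^2 + 3*s - 6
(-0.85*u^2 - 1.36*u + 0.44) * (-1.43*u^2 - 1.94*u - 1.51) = 1.2155*u^4 + 3.5938*u^3 + 3.2927*u^2 + 1.2*u - 0.6644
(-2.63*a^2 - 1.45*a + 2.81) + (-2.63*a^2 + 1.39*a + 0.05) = -5.26*a^2 - 0.0600000000000001*a + 2.86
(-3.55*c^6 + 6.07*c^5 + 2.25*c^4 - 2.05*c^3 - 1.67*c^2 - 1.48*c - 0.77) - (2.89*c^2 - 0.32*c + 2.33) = -3.55*c^6 + 6.07*c^5 + 2.25*c^4 - 2.05*c^3 - 4.56*c^2 - 1.16*c - 3.1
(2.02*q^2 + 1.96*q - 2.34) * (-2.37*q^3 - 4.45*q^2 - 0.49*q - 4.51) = -4.7874*q^5 - 13.6342*q^4 - 4.166*q^3 + 0.342400000000001*q^2 - 7.693*q + 10.5534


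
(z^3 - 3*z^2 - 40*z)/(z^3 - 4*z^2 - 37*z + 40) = z/(z - 1)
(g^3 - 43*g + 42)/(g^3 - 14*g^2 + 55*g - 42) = (g + 7)/(g - 7)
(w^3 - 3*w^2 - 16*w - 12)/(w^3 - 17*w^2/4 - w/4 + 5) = 4*(w^2 - 4*w - 12)/(4*w^2 - 21*w + 20)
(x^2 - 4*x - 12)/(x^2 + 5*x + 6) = (x - 6)/(x + 3)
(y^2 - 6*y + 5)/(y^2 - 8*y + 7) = (y - 5)/(y - 7)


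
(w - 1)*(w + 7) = w^2 + 6*w - 7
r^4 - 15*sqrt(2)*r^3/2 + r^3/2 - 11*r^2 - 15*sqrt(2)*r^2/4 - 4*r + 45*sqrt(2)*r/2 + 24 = (r - 3/2)*(r + 2)*(r - 8*sqrt(2))*(r + sqrt(2)/2)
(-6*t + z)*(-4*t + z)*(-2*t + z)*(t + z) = -48*t^4 - 4*t^3*z + 32*t^2*z^2 - 11*t*z^3 + z^4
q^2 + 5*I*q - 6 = (q + 2*I)*(q + 3*I)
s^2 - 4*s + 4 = (s - 2)^2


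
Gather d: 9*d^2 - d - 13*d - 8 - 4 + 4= 9*d^2 - 14*d - 8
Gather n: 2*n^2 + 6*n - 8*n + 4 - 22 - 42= 2*n^2 - 2*n - 60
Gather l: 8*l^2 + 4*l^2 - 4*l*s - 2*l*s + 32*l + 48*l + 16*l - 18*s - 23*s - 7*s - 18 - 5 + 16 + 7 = 12*l^2 + l*(96 - 6*s) - 48*s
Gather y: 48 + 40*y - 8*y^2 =-8*y^2 + 40*y + 48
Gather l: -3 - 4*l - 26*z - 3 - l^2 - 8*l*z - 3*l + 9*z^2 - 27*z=-l^2 + l*(-8*z - 7) + 9*z^2 - 53*z - 6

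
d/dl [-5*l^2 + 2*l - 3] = 2 - 10*l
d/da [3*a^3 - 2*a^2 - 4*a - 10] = 9*a^2 - 4*a - 4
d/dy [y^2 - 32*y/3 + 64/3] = 2*y - 32/3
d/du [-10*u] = -10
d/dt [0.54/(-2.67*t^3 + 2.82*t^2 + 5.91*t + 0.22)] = (4.3254*t^2 - 3.0456*t - 3.1914)/(-2.67*t^3 + 2.82*t^2 + 5.91*t + 0.22)^2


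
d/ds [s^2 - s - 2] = 2*s - 1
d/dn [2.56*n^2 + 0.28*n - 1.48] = 5.12*n + 0.28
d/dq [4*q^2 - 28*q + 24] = 8*q - 28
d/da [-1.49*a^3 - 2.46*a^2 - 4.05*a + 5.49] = -4.47*a^2 - 4.92*a - 4.05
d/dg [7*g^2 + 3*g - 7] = 14*g + 3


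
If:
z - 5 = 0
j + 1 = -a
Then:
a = -j - 1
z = 5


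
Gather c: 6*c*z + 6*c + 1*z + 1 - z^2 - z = c*(6*z + 6) - z^2 + 1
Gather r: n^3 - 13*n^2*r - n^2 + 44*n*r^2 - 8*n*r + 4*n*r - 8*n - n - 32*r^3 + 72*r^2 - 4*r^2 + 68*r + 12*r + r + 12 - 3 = n^3 - n^2 - 9*n - 32*r^3 + r^2*(44*n + 68) + r*(-13*n^2 - 4*n + 81) + 9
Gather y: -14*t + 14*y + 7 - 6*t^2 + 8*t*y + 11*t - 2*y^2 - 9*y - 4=-6*t^2 - 3*t - 2*y^2 + y*(8*t + 5) + 3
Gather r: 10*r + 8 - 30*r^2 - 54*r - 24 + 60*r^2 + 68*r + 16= 30*r^2 + 24*r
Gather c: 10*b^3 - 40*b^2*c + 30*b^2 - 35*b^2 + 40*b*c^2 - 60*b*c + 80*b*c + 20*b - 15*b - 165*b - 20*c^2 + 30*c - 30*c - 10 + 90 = 10*b^3 - 5*b^2 - 160*b + c^2*(40*b - 20) + c*(-40*b^2 + 20*b) + 80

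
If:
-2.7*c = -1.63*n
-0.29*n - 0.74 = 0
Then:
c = -1.54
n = -2.55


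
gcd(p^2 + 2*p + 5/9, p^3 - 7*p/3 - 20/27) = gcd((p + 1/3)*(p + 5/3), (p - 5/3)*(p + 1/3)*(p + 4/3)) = p + 1/3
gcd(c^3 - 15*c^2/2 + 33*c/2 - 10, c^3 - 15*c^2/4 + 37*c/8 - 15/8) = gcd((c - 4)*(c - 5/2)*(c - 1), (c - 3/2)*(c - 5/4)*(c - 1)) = c - 1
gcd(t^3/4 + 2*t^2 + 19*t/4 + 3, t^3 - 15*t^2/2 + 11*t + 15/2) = 1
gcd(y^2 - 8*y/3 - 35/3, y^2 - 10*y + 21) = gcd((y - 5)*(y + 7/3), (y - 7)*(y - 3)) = 1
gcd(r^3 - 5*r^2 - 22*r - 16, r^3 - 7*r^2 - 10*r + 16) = r^2 - 6*r - 16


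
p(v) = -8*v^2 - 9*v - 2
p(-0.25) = -0.25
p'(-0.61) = 0.76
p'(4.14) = -75.24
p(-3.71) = -78.72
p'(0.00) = -9.00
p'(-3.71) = 50.36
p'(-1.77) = 19.32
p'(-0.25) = -5.00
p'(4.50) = -81.00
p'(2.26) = -45.16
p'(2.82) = -54.12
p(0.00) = -2.00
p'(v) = -16*v - 9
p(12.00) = -1262.00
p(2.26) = -63.20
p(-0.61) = 0.51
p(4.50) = -204.50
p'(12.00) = -201.00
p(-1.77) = -11.13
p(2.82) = -91.00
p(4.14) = -176.38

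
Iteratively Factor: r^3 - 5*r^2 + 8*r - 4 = (r - 1)*(r^2 - 4*r + 4) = (r - 2)*(r - 1)*(r - 2)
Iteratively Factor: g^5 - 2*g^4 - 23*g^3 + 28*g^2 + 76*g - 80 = (g - 1)*(g^4 - g^3 - 24*g^2 + 4*g + 80) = (g - 1)*(g + 4)*(g^3 - 5*g^2 - 4*g + 20) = (g - 5)*(g - 1)*(g + 4)*(g^2 - 4) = (g - 5)*(g - 1)*(g + 2)*(g + 4)*(g - 2)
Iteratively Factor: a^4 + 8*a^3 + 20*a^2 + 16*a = (a + 2)*(a^3 + 6*a^2 + 8*a) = a*(a + 2)*(a^2 + 6*a + 8) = a*(a + 2)*(a + 4)*(a + 2)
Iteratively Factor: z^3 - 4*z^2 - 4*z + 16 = (z + 2)*(z^2 - 6*z + 8) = (z - 2)*(z + 2)*(z - 4)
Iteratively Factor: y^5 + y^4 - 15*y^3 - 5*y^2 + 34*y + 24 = (y + 1)*(y^4 - 15*y^2 + 10*y + 24) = (y + 1)*(y + 4)*(y^3 - 4*y^2 + y + 6) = (y + 1)^2*(y + 4)*(y^2 - 5*y + 6) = (y - 2)*(y + 1)^2*(y + 4)*(y - 3)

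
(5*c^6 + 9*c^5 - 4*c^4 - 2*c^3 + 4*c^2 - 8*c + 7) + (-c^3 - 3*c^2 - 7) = 5*c^6 + 9*c^5 - 4*c^4 - 3*c^3 + c^2 - 8*c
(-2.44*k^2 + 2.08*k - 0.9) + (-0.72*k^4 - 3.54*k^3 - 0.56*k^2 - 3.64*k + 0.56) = -0.72*k^4 - 3.54*k^3 - 3.0*k^2 - 1.56*k - 0.34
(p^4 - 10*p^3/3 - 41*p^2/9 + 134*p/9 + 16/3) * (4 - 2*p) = -2*p^5 + 32*p^4/3 - 38*p^3/9 - 48*p^2 + 440*p/9 + 64/3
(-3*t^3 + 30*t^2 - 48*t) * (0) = 0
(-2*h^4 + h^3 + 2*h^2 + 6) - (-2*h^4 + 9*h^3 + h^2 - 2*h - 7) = -8*h^3 + h^2 + 2*h + 13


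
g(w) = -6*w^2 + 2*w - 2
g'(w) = 2 - 12*w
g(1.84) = -18.63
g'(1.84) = -20.08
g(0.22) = -1.85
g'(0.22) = -0.64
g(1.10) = -7.06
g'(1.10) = -11.20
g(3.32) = -61.49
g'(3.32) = -37.84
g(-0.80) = -7.44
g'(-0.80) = 11.60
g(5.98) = -204.60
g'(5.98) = -69.76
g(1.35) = -10.24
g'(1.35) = -14.20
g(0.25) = -1.88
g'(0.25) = -1.00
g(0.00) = -2.00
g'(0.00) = 2.00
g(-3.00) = -62.00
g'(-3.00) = 38.00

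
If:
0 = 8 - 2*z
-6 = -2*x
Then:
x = 3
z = 4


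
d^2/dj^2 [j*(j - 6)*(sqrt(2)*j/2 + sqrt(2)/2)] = sqrt(2)*(3*j - 5)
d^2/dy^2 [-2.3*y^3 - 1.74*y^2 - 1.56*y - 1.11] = -13.8*y - 3.48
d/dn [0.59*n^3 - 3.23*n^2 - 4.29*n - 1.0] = 1.77*n^2 - 6.46*n - 4.29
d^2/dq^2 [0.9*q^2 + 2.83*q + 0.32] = 1.80000000000000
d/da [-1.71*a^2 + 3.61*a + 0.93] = 3.61 - 3.42*a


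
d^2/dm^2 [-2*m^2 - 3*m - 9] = -4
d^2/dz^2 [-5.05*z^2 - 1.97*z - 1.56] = -10.1000000000000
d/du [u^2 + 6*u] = 2*u + 6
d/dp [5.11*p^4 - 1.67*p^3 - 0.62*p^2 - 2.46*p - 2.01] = 20.44*p^3 - 5.01*p^2 - 1.24*p - 2.46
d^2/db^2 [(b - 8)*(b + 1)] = 2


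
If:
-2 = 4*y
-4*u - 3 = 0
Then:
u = -3/4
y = -1/2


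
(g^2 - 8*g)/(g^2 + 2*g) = (g - 8)/(g + 2)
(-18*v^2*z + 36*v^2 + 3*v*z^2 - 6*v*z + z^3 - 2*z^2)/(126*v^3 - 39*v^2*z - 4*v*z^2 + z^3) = (z - 2)/(-7*v + z)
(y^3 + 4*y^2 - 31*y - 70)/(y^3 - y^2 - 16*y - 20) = (y + 7)/(y + 2)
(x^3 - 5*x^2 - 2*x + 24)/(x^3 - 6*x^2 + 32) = (x - 3)/(x - 4)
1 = 1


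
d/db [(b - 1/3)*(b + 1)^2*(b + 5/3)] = 4*b^3 + 10*b^2 + 56*b/9 + 2/9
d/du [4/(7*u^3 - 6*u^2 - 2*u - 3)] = 4*(-21*u^2 + 12*u + 2)/(-7*u^3 + 6*u^2 + 2*u + 3)^2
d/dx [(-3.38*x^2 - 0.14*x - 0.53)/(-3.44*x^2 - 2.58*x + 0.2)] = (8.2388*x^2 - 4.9984*x - 1.3954)/(11.8336*x^4 + 17.7504*x^3 + 5.2804*x^2 - 1.032*x + 0.04)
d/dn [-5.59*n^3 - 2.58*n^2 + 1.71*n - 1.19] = -16.77*n^2 - 5.16*n + 1.71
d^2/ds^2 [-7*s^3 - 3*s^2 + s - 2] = -42*s - 6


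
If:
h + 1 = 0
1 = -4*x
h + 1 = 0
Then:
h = -1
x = -1/4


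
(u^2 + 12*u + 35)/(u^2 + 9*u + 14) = (u + 5)/(u + 2)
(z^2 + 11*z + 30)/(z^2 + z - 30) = (z + 5)/(z - 5)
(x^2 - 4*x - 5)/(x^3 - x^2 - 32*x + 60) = (x + 1)/(x^2 + 4*x - 12)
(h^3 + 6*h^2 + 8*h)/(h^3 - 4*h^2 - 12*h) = (h + 4)/(h - 6)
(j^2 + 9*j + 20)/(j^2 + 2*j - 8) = (j + 5)/(j - 2)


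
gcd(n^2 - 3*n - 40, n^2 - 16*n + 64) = n - 8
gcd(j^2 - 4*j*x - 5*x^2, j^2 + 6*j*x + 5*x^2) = j + x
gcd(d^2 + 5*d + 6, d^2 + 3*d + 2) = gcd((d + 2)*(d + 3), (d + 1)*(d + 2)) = d + 2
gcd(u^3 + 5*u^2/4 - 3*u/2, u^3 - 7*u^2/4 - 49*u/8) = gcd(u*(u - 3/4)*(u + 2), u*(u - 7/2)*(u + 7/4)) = u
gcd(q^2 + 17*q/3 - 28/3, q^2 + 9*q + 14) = q + 7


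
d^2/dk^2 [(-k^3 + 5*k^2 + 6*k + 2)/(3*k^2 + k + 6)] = 4*(28*k^3 - 117*k^2 - 207*k + 55)/(27*k^6 + 27*k^5 + 171*k^4 + 109*k^3 + 342*k^2 + 108*k + 216)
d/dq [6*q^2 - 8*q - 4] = 12*q - 8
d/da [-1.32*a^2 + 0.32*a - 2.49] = 0.32 - 2.64*a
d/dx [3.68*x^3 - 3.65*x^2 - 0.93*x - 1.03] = 11.04*x^2 - 7.3*x - 0.93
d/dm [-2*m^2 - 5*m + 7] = -4*m - 5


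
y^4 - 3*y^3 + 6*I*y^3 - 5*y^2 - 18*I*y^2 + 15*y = y*(y - 3)*(y + I)*(y + 5*I)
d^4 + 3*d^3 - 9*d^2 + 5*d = d*(d - 1)^2*(d + 5)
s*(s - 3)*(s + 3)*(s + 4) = s^4 + 4*s^3 - 9*s^2 - 36*s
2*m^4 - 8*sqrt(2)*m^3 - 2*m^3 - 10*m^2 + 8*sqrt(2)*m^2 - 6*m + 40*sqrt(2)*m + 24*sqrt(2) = (m - 3)*(m - 4*sqrt(2))*(sqrt(2)*m + sqrt(2))^2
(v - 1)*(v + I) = v^2 - v + I*v - I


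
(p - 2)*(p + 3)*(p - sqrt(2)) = p^3 - sqrt(2)*p^2 + p^2 - 6*p - sqrt(2)*p + 6*sqrt(2)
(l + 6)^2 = l^2 + 12*l + 36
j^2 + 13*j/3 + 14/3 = (j + 2)*(j + 7/3)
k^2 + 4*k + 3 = (k + 1)*(k + 3)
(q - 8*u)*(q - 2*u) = q^2 - 10*q*u + 16*u^2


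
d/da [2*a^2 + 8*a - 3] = 4*a + 8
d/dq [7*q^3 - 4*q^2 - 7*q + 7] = 21*q^2 - 8*q - 7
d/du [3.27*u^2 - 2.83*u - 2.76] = 6.54*u - 2.83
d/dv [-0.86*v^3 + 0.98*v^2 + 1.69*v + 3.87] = -2.58*v^2 + 1.96*v + 1.69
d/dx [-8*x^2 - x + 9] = -16*x - 1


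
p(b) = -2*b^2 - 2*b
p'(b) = -4*b - 2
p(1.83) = -10.36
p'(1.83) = -9.32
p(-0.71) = 0.41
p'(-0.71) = 0.84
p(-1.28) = -0.72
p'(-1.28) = 3.12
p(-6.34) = -67.71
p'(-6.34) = 23.36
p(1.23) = -5.49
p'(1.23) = -6.92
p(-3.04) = -12.40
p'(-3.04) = 10.16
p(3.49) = -31.34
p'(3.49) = -15.96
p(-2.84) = -10.45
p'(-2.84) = 9.36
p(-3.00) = -12.00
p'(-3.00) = 10.00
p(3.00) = -24.00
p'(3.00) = -14.00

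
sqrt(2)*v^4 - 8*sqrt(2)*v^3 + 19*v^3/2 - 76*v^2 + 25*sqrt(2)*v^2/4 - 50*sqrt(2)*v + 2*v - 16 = (v - 8)*(v + sqrt(2)/2)*(v + 4*sqrt(2))*(sqrt(2)*v + 1/2)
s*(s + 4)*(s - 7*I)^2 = s^4 + 4*s^3 - 14*I*s^3 - 49*s^2 - 56*I*s^2 - 196*s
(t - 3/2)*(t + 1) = t^2 - t/2 - 3/2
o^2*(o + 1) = o^3 + o^2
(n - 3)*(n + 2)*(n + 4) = n^3 + 3*n^2 - 10*n - 24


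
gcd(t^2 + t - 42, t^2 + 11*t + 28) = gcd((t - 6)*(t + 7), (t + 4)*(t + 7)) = t + 7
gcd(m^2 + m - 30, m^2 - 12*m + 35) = m - 5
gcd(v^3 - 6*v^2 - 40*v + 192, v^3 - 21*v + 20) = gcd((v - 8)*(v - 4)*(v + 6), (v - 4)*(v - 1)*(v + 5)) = v - 4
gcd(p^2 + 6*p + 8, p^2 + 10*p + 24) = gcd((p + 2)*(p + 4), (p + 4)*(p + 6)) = p + 4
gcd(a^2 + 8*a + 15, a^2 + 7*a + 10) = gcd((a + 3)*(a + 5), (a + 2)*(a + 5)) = a + 5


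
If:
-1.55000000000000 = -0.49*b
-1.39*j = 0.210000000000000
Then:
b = 3.16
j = -0.15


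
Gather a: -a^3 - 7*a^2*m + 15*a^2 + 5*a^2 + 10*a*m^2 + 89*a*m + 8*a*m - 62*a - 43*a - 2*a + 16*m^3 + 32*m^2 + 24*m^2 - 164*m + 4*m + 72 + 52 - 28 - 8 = -a^3 + a^2*(20 - 7*m) + a*(10*m^2 + 97*m - 107) + 16*m^3 + 56*m^2 - 160*m + 88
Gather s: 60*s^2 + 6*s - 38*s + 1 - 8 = 60*s^2 - 32*s - 7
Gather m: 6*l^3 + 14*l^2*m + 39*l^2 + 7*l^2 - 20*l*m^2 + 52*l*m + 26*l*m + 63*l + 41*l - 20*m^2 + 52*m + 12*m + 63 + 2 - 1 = 6*l^3 + 46*l^2 + 104*l + m^2*(-20*l - 20) + m*(14*l^2 + 78*l + 64) + 64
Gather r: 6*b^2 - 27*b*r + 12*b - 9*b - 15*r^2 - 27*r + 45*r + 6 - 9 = 6*b^2 + 3*b - 15*r^2 + r*(18 - 27*b) - 3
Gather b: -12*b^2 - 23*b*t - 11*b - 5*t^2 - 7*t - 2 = -12*b^2 + b*(-23*t - 11) - 5*t^2 - 7*t - 2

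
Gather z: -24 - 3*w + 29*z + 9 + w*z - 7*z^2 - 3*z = -3*w - 7*z^2 + z*(w + 26) - 15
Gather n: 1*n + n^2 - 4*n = n^2 - 3*n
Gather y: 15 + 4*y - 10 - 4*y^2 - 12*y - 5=-4*y^2 - 8*y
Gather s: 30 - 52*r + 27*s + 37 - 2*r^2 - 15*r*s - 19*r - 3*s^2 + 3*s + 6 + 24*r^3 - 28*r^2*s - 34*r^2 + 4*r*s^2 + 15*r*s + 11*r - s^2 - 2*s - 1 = 24*r^3 - 36*r^2 - 60*r + s^2*(4*r - 4) + s*(28 - 28*r^2) + 72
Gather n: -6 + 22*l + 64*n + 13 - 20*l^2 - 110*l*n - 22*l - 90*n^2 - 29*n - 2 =-20*l^2 - 90*n^2 + n*(35 - 110*l) + 5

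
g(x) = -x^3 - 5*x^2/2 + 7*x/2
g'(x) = -3*x^2 - 5*x + 7/2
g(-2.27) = -9.13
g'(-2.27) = -0.61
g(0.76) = 0.78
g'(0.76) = -2.03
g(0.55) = 1.00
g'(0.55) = -0.16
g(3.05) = -40.95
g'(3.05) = -39.66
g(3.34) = -53.46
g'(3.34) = -46.67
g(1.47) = -3.43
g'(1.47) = -10.33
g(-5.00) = 45.00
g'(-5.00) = -46.50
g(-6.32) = 130.46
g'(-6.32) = -84.73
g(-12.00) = 1326.00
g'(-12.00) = -368.50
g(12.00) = -2046.00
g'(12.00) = -488.50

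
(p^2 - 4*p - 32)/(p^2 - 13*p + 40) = (p + 4)/(p - 5)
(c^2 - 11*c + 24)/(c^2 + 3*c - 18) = (c - 8)/(c + 6)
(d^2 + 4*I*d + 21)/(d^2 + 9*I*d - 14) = (d - 3*I)/(d + 2*I)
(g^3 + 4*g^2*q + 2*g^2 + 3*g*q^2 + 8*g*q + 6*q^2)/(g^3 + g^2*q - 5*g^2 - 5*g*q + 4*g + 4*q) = (g^2 + 3*g*q + 2*g + 6*q)/(g^2 - 5*g + 4)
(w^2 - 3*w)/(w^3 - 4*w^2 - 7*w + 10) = w*(w - 3)/(w^3 - 4*w^2 - 7*w + 10)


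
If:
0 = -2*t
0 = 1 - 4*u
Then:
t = 0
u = 1/4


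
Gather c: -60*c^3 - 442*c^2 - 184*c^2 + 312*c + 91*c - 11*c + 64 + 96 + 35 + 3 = -60*c^3 - 626*c^2 + 392*c + 198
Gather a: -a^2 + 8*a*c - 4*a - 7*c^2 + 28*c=-a^2 + a*(8*c - 4) - 7*c^2 + 28*c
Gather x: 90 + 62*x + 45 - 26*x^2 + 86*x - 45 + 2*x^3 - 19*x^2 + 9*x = 2*x^3 - 45*x^2 + 157*x + 90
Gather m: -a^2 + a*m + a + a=-a^2 + a*m + 2*a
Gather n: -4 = -4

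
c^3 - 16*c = c*(c - 4)*(c + 4)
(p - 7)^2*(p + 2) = p^3 - 12*p^2 + 21*p + 98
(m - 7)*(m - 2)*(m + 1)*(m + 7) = m^4 - m^3 - 51*m^2 + 49*m + 98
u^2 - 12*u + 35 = (u - 7)*(u - 5)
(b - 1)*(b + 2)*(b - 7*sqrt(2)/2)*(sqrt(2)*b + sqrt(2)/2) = sqrt(2)*b^4 - 7*b^3 + 3*sqrt(2)*b^3/2 - 21*b^2/2 - 3*sqrt(2)*b^2/2 - sqrt(2)*b + 21*b/2 + 7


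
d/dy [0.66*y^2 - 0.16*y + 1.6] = 1.32*y - 0.16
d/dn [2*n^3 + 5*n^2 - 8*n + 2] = 6*n^2 + 10*n - 8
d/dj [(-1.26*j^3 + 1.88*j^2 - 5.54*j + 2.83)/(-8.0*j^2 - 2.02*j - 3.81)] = (10.08*j^4 + 5.0904*j^3 - 33.7158*j^2 + 30.9544*j + 26.824)/(64.0*j^4 + 32.32*j^3 + 65.0404*j^2 + 15.3924*j + 14.5161)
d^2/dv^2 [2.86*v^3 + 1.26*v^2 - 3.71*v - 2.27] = 17.16*v + 2.52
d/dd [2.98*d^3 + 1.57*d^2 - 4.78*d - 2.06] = 8.94*d^2 + 3.14*d - 4.78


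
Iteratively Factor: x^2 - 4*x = (x)*(x - 4)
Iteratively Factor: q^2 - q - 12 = (q - 4)*(q + 3)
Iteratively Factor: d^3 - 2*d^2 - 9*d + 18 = (d + 3)*(d^2 - 5*d + 6) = (d - 3)*(d + 3)*(d - 2)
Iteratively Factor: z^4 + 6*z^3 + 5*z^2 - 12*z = (z + 3)*(z^3 + 3*z^2 - 4*z) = z*(z + 3)*(z^2 + 3*z - 4) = z*(z + 3)*(z + 4)*(z - 1)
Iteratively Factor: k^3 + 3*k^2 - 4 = (k - 1)*(k^2 + 4*k + 4) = (k - 1)*(k + 2)*(k + 2)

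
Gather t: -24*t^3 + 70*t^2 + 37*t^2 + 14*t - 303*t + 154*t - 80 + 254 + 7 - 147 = -24*t^3 + 107*t^2 - 135*t + 34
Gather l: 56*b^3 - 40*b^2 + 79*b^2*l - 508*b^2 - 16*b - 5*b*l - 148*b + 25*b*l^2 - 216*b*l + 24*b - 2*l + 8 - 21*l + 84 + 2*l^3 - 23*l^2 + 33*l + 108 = 56*b^3 - 548*b^2 - 140*b + 2*l^3 + l^2*(25*b - 23) + l*(79*b^2 - 221*b + 10) + 200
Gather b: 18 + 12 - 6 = 24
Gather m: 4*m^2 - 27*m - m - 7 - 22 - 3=4*m^2 - 28*m - 32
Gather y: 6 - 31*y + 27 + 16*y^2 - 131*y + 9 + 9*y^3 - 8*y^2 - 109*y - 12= 9*y^3 + 8*y^2 - 271*y + 30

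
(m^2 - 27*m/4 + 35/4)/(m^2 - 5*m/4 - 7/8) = 2*(m - 5)/(2*m + 1)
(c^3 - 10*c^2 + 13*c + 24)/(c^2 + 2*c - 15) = (c^2 - 7*c - 8)/(c + 5)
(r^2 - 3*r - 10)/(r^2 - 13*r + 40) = (r + 2)/(r - 8)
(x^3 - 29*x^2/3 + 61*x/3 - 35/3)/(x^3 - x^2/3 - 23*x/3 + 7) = (3*x^2 - 26*x + 35)/(3*x^2 + 2*x - 21)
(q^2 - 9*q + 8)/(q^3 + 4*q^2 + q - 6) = (q - 8)/(q^2 + 5*q + 6)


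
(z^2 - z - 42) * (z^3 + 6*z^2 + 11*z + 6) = z^5 + 5*z^4 - 37*z^3 - 257*z^2 - 468*z - 252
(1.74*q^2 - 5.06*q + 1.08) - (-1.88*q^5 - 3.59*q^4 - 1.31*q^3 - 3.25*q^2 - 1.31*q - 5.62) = 1.88*q^5 + 3.59*q^4 + 1.31*q^3 + 4.99*q^2 - 3.75*q + 6.7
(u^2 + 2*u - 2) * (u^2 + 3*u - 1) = u^4 + 5*u^3 + 3*u^2 - 8*u + 2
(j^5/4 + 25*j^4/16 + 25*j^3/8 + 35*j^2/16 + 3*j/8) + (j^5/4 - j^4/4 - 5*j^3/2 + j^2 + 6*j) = j^5/2 + 21*j^4/16 + 5*j^3/8 + 51*j^2/16 + 51*j/8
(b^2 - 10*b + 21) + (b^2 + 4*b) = 2*b^2 - 6*b + 21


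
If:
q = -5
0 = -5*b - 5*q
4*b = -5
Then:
No Solution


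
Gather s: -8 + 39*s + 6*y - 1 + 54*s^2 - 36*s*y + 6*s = 54*s^2 + s*(45 - 36*y) + 6*y - 9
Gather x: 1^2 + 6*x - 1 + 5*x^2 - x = 5*x^2 + 5*x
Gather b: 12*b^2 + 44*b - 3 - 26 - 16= 12*b^2 + 44*b - 45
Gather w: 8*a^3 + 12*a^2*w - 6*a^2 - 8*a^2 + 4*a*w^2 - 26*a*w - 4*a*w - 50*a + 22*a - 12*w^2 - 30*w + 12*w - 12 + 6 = 8*a^3 - 14*a^2 - 28*a + w^2*(4*a - 12) + w*(12*a^2 - 30*a - 18) - 6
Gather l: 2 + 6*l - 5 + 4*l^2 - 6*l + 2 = 4*l^2 - 1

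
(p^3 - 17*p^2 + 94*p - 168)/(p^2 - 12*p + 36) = (p^2 - 11*p + 28)/(p - 6)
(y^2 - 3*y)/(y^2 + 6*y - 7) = y*(y - 3)/(y^2 + 6*y - 7)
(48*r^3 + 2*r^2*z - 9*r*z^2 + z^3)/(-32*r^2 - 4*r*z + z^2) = (-6*r^2 - r*z + z^2)/(4*r + z)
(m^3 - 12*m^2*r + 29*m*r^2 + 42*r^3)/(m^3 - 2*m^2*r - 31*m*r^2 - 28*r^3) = (m - 6*r)/(m + 4*r)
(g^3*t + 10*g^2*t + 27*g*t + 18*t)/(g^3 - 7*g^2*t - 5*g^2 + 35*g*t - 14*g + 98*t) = t*(g^3 + 10*g^2 + 27*g + 18)/(g^3 - 7*g^2*t - 5*g^2 + 35*g*t - 14*g + 98*t)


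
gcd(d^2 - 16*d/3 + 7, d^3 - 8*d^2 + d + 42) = d - 3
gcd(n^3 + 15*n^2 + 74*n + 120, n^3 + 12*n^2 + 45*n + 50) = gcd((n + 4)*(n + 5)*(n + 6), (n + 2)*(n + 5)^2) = n + 5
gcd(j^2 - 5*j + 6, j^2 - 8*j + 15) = j - 3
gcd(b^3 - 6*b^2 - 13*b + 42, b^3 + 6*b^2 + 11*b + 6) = b + 3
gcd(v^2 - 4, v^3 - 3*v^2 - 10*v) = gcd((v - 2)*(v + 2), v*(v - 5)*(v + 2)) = v + 2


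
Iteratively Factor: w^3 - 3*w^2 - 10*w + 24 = (w - 4)*(w^2 + w - 6) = (w - 4)*(w - 2)*(w + 3)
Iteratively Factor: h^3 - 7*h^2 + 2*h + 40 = (h + 2)*(h^2 - 9*h + 20) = (h - 5)*(h + 2)*(h - 4)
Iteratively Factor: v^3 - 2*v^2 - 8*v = (v - 4)*(v^2 + 2*v) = (v - 4)*(v + 2)*(v)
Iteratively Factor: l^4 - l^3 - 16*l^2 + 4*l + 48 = (l + 2)*(l^3 - 3*l^2 - 10*l + 24) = (l - 4)*(l + 2)*(l^2 + l - 6) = (l - 4)*(l - 2)*(l + 2)*(l + 3)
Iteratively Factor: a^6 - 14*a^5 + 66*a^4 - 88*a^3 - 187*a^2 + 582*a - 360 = (a - 5)*(a^5 - 9*a^4 + 21*a^3 + 17*a^2 - 102*a + 72) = (a - 5)*(a - 3)*(a^4 - 6*a^3 + 3*a^2 + 26*a - 24) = (a - 5)*(a - 3)^2*(a^3 - 3*a^2 - 6*a + 8) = (a - 5)*(a - 3)^2*(a + 2)*(a^2 - 5*a + 4) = (a - 5)*(a - 3)^2*(a - 1)*(a + 2)*(a - 4)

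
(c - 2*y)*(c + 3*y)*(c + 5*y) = c^3 + 6*c^2*y - c*y^2 - 30*y^3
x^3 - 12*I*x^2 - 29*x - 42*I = (x - 7*I)*(x - 6*I)*(x + I)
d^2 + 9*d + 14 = (d + 2)*(d + 7)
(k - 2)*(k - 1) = k^2 - 3*k + 2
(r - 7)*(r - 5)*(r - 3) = r^3 - 15*r^2 + 71*r - 105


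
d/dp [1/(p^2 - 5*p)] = (5 - 2*p)/(p^2*(p - 5)^2)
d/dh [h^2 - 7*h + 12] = 2*h - 7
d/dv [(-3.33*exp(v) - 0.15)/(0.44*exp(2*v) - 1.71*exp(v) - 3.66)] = (1.4652*exp(2*v) + 0.132*exp(v) + 11.9313)*exp(v)/(0.1936*exp(4*v) - 1.5048*exp(3*v) - 0.2967*exp(2*v) + 12.5172*exp(v) + 13.3956)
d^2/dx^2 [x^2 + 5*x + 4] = 2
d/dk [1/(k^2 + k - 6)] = (-2*k - 1)/(k^2 + k - 6)^2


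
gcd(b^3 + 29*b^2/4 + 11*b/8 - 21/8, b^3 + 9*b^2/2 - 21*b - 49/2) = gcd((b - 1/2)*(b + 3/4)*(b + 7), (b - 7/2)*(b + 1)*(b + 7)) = b + 7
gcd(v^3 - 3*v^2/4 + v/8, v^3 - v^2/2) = v^2 - v/2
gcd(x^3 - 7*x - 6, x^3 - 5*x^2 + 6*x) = x - 3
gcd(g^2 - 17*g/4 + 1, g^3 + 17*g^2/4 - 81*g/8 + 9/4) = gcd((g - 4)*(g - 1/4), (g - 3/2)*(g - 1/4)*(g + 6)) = g - 1/4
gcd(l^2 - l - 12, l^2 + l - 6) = l + 3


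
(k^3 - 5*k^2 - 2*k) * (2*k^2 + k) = 2*k^5 - 9*k^4 - 9*k^3 - 2*k^2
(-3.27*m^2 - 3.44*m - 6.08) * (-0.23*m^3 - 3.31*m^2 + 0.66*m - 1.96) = 0.7521*m^5 + 11.6149*m^4 + 10.6266*m^3 + 24.2636*m^2 + 2.7296*m + 11.9168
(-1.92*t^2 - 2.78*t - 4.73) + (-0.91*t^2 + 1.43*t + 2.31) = -2.83*t^2 - 1.35*t - 2.42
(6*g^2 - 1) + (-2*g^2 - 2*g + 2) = 4*g^2 - 2*g + 1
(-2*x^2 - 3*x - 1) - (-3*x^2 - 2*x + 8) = x^2 - x - 9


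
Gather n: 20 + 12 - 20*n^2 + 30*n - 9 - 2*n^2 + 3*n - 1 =-22*n^2 + 33*n + 22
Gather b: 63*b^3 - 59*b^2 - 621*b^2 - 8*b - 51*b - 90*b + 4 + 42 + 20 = 63*b^3 - 680*b^2 - 149*b + 66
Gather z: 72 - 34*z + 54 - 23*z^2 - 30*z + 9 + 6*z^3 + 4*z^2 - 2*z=6*z^3 - 19*z^2 - 66*z + 135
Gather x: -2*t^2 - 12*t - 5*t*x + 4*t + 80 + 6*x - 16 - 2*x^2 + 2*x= -2*t^2 - 8*t - 2*x^2 + x*(8 - 5*t) + 64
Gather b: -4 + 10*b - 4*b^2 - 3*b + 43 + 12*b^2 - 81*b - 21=8*b^2 - 74*b + 18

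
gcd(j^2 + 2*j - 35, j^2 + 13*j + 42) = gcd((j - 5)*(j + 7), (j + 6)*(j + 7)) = j + 7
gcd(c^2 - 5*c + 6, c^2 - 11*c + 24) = c - 3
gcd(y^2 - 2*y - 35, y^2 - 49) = y - 7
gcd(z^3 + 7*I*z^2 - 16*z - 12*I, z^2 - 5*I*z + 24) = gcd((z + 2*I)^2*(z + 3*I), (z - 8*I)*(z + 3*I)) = z + 3*I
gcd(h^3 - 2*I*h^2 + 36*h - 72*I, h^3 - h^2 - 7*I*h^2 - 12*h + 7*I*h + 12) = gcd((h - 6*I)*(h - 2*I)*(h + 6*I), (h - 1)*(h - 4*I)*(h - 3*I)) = 1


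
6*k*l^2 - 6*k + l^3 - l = (6*k + l)*(l - 1)*(l + 1)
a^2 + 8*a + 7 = (a + 1)*(a + 7)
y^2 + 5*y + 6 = (y + 2)*(y + 3)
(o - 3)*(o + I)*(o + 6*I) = o^3 - 3*o^2 + 7*I*o^2 - 6*o - 21*I*o + 18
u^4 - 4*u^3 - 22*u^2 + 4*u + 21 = (u - 7)*(u - 1)*(u + 1)*(u + 3)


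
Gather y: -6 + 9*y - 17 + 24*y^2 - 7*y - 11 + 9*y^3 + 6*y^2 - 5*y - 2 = 9*y^3 + 30*y^2 - 3*y - 36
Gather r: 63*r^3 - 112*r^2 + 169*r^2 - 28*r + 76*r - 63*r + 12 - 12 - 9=63*r^3 + 57*r^2 - 15*r - 9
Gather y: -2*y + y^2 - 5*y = y^2 - 7*y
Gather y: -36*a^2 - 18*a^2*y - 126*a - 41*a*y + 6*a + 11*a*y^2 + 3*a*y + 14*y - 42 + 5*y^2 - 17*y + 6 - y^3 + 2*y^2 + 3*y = -36*a^2 - 120*a - y^3 + y^2*(11*a + 7) + y*(-18*a^2 - 38*a) - 36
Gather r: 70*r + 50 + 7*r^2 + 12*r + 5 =7*r^2 + 82*r + 55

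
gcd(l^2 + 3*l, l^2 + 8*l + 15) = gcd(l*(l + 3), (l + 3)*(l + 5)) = l + 3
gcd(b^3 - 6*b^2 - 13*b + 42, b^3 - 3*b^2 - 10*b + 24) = b^2 + b - 6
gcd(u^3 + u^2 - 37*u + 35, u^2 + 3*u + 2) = 1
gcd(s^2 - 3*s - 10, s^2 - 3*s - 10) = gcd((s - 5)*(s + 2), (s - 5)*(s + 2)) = s^2 - 3*s - 10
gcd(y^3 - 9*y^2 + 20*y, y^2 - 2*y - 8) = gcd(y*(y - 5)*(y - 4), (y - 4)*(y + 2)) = y - 4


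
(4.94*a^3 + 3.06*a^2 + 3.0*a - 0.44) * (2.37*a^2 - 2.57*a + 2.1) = 11.7078*a^5 - 5.4436*a^4 + 9.6198*a^3 - 2.3268*a^2 + 7.4308*a - 0.924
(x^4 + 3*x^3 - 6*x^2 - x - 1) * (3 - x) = -x^5 + 15*x^3 - 17*x^2 - 2*x - 3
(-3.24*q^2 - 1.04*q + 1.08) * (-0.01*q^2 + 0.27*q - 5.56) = 0.0324*q^4 - 0.8644*q^3 + 17.7228*q^2 + 6.074*q - 6.0048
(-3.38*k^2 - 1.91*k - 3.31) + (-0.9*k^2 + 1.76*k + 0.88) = -4.28*k^2 - 0.15*k - 2.43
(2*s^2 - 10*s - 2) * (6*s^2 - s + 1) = 12*s^4 - 62*s^3 - 8*s - 2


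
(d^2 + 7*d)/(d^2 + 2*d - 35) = d/(d - 5)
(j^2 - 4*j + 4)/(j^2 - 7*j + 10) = (j - 2)/(j - 5)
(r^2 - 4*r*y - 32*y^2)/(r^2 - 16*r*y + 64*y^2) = (-r - 4*y)/(-r + 8*y)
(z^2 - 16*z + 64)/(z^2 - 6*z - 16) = (z - 8)/(z + 2)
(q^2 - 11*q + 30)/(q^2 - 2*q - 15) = (q - 6)/(q + 3)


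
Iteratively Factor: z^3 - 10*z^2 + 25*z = (z)*(z^2 - 10*z + 25) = z*(z - 5)*(z - 5)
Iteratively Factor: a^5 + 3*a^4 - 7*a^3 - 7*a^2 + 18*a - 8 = (a - 1)*(a^4 + 4*a^3 - 3*a^2 - 10*a + 8) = (a - 1)^2*(a^3 + 5*a^2 + 2*a - 8) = (a - 1)^3*(a^2 + 6*a + 8) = (a - 1)^3*(a + 2)*(a + 4)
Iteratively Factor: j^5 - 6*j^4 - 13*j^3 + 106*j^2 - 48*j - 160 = (j - 4)*(j^4 - 2*j^3 - 21*j^2 + 22*j + 40) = (j - 4)*(j + 4)*(j^3 - 6*j^2 + 3*j + 10) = (j - 4)*(j - 2)*(j + 4)*(j^2 - 4*j - 5) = (j - 5)*(j - 4)*(j - 2)*(j + 4)*(j + 1)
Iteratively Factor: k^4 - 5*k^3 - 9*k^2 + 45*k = (k)*(k^3 - 5*k^2 - 9*k + 45) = k*(k + 3)*(k^2 - 8*k + 15) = k*(k - 3)*(k + 3)*(k - 5)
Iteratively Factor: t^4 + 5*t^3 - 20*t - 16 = (t - 2)*(t^3 + 7*t^2 + 14*t + 8) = (t - 2)*(t + 2)*(t^2 + 5*t + 4) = (t - 2)*(t + 2)*(t + 4)*(t + 1)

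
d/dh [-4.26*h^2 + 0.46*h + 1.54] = 0.46 - 8.52*h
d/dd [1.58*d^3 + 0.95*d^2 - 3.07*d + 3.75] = 4.74*d^2 + 1.9*d - 3.07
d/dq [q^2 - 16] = 2*q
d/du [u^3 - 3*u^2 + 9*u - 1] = 3*u^2 - 6*u + 9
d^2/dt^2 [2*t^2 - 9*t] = 4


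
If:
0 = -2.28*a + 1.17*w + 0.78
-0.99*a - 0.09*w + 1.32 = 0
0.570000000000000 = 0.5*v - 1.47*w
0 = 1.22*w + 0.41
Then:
No Solution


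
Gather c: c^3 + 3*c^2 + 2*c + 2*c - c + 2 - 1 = c^3 + 3*c^2 + 3*c + 1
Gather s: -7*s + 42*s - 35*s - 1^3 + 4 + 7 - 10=0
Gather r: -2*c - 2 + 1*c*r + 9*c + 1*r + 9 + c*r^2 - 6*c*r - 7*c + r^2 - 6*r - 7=r^2*(c + 1) + r*(-5*c - 5)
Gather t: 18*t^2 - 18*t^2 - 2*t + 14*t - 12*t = 0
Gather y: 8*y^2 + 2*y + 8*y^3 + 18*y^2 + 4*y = 8*y^3 + 26*y^2 + 6*y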